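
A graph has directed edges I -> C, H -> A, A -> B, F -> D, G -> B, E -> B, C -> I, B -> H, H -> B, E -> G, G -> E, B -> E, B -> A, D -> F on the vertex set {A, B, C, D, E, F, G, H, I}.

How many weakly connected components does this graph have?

From A: component {A, B, E, G, H}.
From C: component {C, I}.
From D: component {D, F}.
That's 3 components.

3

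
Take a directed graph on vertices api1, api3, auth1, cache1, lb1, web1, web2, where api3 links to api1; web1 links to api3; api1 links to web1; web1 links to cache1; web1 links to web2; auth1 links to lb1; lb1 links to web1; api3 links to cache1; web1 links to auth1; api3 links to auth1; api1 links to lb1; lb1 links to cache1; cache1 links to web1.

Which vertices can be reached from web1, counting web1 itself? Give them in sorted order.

api1, api3, auth1, cache1, lb1, web1, web2

Start at web1.
Its neighbours: api3, auth1, cache1, web2.
Then their neighbours: api1, lb1.
Every vertex is now reached.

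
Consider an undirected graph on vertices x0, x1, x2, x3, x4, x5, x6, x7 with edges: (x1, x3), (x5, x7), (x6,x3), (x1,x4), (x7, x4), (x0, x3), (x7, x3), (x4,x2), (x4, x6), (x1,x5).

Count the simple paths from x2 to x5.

6

x2–x4–x1–x3–x7–x5
x2–x4–x1–x5
x2–x4–x6–x3–x1–x5
x2–x4–x6–x3–x7–x5
x2–x4–x7–x3–x1–x5
x2–x4–x7–x5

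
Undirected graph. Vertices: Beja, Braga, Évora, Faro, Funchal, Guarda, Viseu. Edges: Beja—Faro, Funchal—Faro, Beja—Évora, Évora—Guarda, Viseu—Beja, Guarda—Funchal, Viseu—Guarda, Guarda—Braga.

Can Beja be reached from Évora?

Explore from Évora.
Distance 1: reach Beja, Guarda.
Found Beja.

Yes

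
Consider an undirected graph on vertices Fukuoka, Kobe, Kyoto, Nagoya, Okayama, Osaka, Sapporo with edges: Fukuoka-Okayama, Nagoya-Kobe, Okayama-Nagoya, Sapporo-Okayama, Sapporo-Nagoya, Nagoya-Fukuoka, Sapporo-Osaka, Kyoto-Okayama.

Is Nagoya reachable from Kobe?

Yes

Explore from Kobe.
Distance 1: reach Nagoya.
Found Nagoya.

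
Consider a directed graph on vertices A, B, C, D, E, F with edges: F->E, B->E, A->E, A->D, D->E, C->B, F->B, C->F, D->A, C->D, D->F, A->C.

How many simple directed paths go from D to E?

7

D→A→C→B→E
D→A→C→F→B→E
D→A→C→F→E
D→A→E
D→E
D→F→B→E
D→F→E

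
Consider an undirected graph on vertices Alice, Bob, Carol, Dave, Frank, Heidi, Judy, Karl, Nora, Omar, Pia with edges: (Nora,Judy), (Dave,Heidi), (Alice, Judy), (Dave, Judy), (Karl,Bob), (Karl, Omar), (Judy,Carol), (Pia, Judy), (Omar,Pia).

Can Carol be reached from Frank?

No

Frank has no edges, so nothing is reachable from it.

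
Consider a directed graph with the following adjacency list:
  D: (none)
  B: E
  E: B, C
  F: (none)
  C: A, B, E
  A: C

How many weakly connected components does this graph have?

3

From A: component {A, B, C, E}.
From D: component {D}.
From F: component {F}.
That's 3 components.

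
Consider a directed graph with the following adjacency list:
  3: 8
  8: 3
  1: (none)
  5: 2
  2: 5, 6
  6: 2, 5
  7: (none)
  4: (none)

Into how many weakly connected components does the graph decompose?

5

From 1: component {1}.
From 2: component {2, 5, 6}.
From 3: component {3, 8}.
From 4: component {4}.
From 7: component {7}.
That's 5 components.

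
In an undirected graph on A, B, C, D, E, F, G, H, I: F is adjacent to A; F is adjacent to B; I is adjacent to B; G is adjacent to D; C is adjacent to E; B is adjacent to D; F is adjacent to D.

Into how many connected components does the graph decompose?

3

From A: component {A, B, D, F, G, I}.
From C: component {C, E}.
From H: component {H}.
That's 3 components.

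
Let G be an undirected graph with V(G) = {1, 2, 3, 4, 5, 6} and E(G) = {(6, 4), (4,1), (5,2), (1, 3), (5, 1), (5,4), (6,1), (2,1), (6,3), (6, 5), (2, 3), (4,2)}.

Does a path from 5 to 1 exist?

Explore from 5.
Distance 1: reach 1, 2, 4, 6.
Found 1.

Yes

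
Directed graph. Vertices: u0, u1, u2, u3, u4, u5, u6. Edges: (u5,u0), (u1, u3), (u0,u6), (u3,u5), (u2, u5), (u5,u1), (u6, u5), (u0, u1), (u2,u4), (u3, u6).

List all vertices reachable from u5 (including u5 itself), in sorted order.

Start at u5.
Its neighbours: u0, u1.
Then their neighbours: u3, u6.
Nothing further is reachable.

u0, u1, u3, u5, u6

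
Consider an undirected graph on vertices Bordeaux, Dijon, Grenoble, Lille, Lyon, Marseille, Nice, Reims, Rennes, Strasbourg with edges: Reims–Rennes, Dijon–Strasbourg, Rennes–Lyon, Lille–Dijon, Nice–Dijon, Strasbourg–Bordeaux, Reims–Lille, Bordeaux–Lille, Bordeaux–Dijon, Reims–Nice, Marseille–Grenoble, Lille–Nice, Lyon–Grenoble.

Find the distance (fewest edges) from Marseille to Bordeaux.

6

Distance 0: Marseille.
Distance 1: Grenoble.
Distance 2: Lyon.
Distance 3: Rennes.
Distance 4: Reims.
Distance 5: Lille, Nice.
Distance 6: Bordeaux, Dijon — contains Bordeaux.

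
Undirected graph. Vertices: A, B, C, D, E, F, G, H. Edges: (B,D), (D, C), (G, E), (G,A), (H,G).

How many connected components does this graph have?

From A: component {A, E, G, H}.
From B: component {B, C, D}.
From F: component {F}.
That's 3 components.

3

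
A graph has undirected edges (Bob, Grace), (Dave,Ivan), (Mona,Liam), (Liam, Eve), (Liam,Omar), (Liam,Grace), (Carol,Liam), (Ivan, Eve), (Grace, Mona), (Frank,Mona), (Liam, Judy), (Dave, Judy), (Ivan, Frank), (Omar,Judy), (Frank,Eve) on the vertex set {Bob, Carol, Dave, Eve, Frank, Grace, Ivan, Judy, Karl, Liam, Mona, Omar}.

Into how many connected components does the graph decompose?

2

From Bob: component {Bob, Carol, Dave, Eve, Frank, Grace, Ivan, Judy, Liam, Mona, Omar}.
From Karl: component {Karl}.
That's 2 components.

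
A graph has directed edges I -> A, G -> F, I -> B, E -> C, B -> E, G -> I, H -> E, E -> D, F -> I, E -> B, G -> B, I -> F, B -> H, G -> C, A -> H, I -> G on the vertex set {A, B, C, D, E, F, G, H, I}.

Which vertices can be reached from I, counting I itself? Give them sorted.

Start at I.
Its neighbours: A, B, F, G.
Then their neighbours: C, E, H.
Then next layer: D.
Every vertex is now reached.

A, B, C, D, E, F, G, H, I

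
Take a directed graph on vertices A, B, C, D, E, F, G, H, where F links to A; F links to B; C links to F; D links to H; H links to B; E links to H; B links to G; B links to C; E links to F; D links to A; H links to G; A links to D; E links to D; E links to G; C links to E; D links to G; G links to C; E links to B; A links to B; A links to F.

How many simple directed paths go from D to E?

D→A→B→C→E
D→A→B→G→C→E
D→A→F→B→C→E
D→A→F→B→G→C→E
D→G→C→E
D→H→B→C→E
D→H→B→G→C→E
D→H→G→C→E

8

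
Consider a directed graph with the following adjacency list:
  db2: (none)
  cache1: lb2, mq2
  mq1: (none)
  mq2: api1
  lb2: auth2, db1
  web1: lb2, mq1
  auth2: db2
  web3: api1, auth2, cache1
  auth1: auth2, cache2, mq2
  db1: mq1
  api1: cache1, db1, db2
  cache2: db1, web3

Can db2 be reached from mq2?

Yes

Explore from mq2.
Distance 1: reach api1.
Distance 2: reach cache1, db1, db2.
Found db2.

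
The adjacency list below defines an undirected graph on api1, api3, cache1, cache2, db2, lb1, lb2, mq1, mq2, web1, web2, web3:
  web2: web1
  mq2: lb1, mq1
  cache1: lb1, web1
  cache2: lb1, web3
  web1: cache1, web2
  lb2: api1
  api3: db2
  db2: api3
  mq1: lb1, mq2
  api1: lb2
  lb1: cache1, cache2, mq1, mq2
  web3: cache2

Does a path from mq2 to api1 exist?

No

Explore from mq2.
Distance 1: reach lb1, mq1.
Distance 2: reach cache1, cache2.
Distance 3: reach web1, web3.
Distance 4: reach web2.
The search is exhausted without reaching api1; it lies in a different component.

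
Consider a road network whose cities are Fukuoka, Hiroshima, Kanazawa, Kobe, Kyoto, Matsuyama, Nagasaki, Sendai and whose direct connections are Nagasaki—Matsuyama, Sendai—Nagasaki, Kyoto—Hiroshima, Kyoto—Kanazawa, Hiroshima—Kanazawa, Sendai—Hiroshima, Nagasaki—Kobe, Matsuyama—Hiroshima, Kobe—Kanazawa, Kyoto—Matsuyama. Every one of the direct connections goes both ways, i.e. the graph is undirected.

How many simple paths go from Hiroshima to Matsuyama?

Hiroshima–Kanazawa–Kobe–Nagasaki–Matsuyama
Hiroshima–Kanazawa–Kyoto–Matsuyama
Hiroshima–Kyoto–Kanazawa–Kobe–Nagasaki–Matsuyama
Hiroshima–Kyoto–Matsuyama
Hiroshima–Matsuyama
Hiroshima–Sendai–Nagasaki–Kobe–Kanazawa–Kyoto–Matsuyama
Hiroshima–Sendai–Nagasaki–Matsuyama

7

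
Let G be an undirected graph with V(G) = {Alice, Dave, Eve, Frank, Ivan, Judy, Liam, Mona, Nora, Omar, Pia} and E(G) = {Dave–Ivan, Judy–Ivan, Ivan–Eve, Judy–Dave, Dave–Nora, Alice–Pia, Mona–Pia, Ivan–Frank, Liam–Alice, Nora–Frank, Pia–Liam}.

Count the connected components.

3

From Alice: component {Alice, Liam, Mona, Pia}.
From Dave: component {Dave, Eve, Frank, Ivan, Judy, Nora}.
From Omar: component {Omar}.
That's 3 components.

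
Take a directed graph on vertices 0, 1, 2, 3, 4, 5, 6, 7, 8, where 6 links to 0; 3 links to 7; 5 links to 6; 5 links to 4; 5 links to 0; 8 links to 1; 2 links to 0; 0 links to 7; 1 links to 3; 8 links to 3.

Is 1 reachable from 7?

7 has no outgoing edges, so nothing is reachable from it.

No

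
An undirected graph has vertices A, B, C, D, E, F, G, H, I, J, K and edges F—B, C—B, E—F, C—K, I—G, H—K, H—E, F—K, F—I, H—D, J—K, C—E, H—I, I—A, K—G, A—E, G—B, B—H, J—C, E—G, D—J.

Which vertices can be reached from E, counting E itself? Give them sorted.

A, B, C, D, E, F, G, H, I, J, K

Start at E.
Its neighbours: A, C, F, G, H.
Then their neighbours: B, D, I, J, K.
Every vertex is now reached.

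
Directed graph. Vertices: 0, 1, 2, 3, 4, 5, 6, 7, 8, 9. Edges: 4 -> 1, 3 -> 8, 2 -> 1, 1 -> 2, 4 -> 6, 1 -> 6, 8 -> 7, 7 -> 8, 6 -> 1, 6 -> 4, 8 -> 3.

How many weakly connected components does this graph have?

From 0: component {0}.
From 1: component {1, 2, 4, 6}.
From 3: component {3, 7, 8}.
From 5: component {5}.
From 9: component {9}.
That's 5 components.

5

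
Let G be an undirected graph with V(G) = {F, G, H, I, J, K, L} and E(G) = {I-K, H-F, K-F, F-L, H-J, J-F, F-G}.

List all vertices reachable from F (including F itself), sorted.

Start at F.
Its neighbours: G, H, J, K, L.
Then their neighbours: I.
Every vertex is now reached.

F, G, H, I, J, K, L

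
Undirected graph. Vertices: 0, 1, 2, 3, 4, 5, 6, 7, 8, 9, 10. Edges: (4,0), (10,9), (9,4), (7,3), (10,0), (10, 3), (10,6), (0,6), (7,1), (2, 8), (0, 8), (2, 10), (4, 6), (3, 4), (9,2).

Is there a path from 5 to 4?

No

5 has no edges, so nothing is reachable from it.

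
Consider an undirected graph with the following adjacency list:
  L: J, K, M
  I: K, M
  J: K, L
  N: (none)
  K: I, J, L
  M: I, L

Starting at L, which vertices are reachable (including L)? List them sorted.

Start at L.
Its neighbours: J, K, M.
Then their neighbours: I.
Nothing further is reachable.

I, J, K, L, M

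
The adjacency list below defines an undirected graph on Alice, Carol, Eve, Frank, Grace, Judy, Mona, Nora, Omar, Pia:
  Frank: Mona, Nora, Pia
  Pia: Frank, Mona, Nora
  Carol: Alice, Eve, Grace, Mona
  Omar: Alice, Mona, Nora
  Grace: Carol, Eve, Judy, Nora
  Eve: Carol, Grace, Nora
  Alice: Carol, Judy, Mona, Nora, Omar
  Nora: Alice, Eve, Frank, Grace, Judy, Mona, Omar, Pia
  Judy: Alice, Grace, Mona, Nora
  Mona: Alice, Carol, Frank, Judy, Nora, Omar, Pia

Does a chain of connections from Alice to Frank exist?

Yes

Explore from Alice.
Distance 1: reach Carol, Judy, Mona, Nora, Omar.
Distance 2: reach Eve, Frank, Grace, Pia.
Found Frank.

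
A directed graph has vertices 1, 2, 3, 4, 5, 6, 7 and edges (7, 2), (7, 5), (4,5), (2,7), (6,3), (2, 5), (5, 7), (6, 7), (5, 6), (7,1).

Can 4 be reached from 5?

Explore from 5.
Distance 1: reach 6, 7.
Distance 2: reach 1, 2, 3.
The search from 5 is exhausted; no directed path reaches 4.

No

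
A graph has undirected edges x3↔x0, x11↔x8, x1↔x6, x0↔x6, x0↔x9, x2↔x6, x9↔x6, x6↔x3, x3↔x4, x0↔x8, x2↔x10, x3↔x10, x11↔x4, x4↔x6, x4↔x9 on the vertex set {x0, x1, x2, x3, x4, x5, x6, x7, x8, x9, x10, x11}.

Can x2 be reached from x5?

No

x5 has no edges, so nothing is reachable from it.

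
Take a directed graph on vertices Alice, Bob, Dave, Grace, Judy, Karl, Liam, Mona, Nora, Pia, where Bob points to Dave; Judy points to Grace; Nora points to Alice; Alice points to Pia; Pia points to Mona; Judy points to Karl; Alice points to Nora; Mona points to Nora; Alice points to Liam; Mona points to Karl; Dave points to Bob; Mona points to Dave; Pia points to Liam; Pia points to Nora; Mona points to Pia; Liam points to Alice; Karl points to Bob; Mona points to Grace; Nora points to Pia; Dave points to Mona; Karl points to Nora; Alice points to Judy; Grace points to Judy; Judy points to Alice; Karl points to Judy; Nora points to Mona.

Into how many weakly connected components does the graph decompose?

1

From Alice: component {Alice, Bob, Dave, Grace, Judy, Karl, Liam, Mona, Nora, Pia}.
That's 1 component.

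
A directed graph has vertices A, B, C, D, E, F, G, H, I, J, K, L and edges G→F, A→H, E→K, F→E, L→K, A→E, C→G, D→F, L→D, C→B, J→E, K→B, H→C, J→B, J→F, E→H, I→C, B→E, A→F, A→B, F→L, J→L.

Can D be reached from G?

Explore from G.
Distance 1: reach F.
Distance 2: reach E, L.
Distance 3: reach D, H, K.
Found D.

Yes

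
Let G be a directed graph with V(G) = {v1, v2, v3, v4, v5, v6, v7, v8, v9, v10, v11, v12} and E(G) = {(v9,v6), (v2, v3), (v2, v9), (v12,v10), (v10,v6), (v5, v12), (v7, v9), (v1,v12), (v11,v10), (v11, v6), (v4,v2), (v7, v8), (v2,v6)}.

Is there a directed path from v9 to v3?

No

Explore from v9.
Distance 1: reach v6.
The search from v9 is exhausted; no directed path reaches v3.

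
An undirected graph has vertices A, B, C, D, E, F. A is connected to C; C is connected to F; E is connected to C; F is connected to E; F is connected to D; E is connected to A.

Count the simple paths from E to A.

E–A
E–C–A
E–F–C–A

3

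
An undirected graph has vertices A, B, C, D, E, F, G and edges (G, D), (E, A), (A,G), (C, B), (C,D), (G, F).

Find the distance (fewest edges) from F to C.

3

Distance 0: F.
Distance 1: G.
Distance 2: A, D.
Distance 3: C, E — contains C.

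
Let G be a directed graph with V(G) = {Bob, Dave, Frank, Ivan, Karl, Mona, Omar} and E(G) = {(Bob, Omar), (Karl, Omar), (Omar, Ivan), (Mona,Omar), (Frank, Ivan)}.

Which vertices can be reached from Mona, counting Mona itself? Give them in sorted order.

Ivan, Mona, Omar

Start at Mona.
Its neighbours: Omar.
Then their neighbours: Ivan.
Nothing further is reachable.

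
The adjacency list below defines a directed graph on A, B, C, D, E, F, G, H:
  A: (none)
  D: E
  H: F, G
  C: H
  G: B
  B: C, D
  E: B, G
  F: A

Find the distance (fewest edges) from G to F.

4

Distance 0: G.
Distance 1: B.
Distance 2: C, D.
Distance 3: E, H.
Distance 4: F — contains F.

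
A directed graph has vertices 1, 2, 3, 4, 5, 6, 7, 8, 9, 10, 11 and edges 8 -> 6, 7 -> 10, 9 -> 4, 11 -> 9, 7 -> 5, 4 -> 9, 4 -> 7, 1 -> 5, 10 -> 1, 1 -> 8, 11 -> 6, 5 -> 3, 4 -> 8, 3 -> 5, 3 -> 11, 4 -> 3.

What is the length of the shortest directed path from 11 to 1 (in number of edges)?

5

Distance 0: 11.
Distance 1: 6, 9.
Distance 2: 4.
Distance 3: 3, 7, 8.
Distance 4: 5, 10.
Distance 5: 1 — contains 1.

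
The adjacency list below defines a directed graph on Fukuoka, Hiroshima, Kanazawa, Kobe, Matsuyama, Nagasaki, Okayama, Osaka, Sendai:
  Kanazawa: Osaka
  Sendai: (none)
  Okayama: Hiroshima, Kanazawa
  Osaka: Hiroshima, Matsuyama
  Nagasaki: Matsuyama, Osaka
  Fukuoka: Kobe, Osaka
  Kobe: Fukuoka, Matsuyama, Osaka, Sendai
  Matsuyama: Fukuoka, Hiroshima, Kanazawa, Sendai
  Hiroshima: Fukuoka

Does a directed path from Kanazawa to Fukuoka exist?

Yes

Explore from Kanazawa.
Distance 1: reach Osaka.
Distance 2: reach Hiroshima, Matsuyama.
Distance 3: reach Fukuoka, Sendai.
Found Fukuoka.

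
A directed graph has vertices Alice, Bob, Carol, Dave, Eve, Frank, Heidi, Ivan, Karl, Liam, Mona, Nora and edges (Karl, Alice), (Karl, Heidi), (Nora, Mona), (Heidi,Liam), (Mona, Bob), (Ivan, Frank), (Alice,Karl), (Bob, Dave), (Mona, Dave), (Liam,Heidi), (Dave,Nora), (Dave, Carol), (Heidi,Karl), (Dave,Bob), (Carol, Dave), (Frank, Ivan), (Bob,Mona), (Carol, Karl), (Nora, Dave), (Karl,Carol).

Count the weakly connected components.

3

From Alice: component {Alice, Bob, Carol, Dave, Heidi, Karl, Liam, Mona, Nora}.
From Eve: component {Eve}.
From Frank: component {Frank, Ivan}.
That's 3 components.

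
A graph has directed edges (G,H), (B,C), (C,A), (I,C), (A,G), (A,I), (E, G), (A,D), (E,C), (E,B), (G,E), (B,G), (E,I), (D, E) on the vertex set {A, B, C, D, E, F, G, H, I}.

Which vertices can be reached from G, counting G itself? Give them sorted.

Start at G.
Its neighbours: E, H.
Then their neighbours: B, C, I.
Then next layer: A.
Then next layer: D.
Nothing further is reachable.

A, B, C, D, E, G, H, I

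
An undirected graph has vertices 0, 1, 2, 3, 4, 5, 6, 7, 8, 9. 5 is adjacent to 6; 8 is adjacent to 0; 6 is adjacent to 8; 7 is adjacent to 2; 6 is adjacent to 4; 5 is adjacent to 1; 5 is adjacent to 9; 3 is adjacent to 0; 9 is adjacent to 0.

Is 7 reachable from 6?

Explore from 6.
Distance 1: reach 4, 5, 8.
Distance 2: reach 0, 1, 9.
Distance 3: reach 3.
The search is exhausted without reaching 7; it lies in a different component.

No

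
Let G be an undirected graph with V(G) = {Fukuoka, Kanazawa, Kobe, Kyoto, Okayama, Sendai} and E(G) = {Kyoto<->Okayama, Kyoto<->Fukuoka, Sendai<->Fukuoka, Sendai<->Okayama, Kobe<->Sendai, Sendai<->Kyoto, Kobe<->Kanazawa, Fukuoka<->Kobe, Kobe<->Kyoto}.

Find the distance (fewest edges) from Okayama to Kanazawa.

3

Distance 0: Okayama.
Distance 1: Kyoto, Sendai.
Distance 2: Fukuoka, Kobe.
Distance 3: Kanazawa — contains Kanazawa.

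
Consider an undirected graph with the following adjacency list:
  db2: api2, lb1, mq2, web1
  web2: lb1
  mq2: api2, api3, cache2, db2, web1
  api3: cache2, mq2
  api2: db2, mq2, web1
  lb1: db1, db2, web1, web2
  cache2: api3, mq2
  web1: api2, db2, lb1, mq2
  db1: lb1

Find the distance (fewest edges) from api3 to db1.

Distance 0: api3.
Distance 1: cache2, mq2.
Distance 2: api2, db2, web1.
Distance 3: lb1.
Distance 4: db1, web2 — contains db1.

4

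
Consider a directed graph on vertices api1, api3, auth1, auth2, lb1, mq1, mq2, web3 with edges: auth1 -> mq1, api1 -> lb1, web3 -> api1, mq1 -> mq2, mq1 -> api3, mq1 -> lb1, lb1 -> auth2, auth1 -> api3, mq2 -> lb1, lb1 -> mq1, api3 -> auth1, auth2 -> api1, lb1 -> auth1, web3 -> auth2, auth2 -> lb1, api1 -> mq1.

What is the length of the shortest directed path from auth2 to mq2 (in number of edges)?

3

Distance 0: auth2.
Distance 1: api1, lb1.
Distance 2: auth1, mq1.
Distance 3: api3, mq2 — contains mq2.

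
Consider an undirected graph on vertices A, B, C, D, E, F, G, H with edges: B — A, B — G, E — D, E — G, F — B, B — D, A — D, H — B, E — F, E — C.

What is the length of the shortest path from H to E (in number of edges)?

Distance 0: H.
Distance 1: B.
Distance 2: A, D, F, G.
Distance 3: E — contains E.

3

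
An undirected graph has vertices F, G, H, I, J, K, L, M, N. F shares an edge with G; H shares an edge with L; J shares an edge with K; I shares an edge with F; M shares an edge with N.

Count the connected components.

From F: component {F, G, I}.
From H: component {H, L}.
From J: component {J, K}.
From M: component {M, N}.
That's 4 components.

4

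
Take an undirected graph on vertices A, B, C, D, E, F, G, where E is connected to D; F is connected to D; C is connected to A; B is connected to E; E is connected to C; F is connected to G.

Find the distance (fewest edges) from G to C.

4

Distance 0: G.
Distance 1: F.
Distance 2: D.
Distance 3: E.
Distance 4: B, C — contains C.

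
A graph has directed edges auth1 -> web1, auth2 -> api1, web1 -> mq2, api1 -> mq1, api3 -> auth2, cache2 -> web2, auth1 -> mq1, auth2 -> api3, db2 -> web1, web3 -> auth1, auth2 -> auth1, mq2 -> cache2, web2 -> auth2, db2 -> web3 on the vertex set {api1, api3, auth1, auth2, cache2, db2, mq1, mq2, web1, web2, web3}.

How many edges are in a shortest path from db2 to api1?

6

Distance 0: db2.
Distance 1: web1, web3.
Distance 2: auth1, mq2.
Distance 3: cache2, mq1.
Distance 4: web2.
Distance 5: auth2.
Distance 6: api1, api3 — contains api1.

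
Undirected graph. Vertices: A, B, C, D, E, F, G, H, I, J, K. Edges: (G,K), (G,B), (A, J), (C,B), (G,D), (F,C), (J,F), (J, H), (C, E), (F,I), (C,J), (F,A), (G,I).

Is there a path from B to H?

Yes

Explore from B.
Distance 1: reach C, G.
Distance 2: reach D, E, F, I, J, K.
Distance 3: reach A, H.
Found H.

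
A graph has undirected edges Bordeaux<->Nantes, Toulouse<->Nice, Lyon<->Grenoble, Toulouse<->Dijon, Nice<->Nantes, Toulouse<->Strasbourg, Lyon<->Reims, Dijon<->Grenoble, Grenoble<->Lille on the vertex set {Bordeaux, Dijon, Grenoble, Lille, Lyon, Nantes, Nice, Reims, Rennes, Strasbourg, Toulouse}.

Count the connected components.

2

From Bordeaux: component {Bordeaux, Dijon, Grenoble, Lille, Lyon, Nantes, Nice, Reims, Strasbourg, Toulouse}.
From Rennes: component {Rennes}.
That's 2 components.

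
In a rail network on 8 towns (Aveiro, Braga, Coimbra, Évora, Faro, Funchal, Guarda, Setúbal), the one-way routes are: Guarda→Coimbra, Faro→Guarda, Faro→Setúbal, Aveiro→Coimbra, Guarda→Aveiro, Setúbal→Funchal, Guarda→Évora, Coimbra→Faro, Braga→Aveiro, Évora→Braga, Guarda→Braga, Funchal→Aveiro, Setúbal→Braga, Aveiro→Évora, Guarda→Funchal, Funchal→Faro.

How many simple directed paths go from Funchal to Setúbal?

Funchal→Aveiro→Coimbra→Faro→Setúbal
Funchal→Faro→Setúbal

2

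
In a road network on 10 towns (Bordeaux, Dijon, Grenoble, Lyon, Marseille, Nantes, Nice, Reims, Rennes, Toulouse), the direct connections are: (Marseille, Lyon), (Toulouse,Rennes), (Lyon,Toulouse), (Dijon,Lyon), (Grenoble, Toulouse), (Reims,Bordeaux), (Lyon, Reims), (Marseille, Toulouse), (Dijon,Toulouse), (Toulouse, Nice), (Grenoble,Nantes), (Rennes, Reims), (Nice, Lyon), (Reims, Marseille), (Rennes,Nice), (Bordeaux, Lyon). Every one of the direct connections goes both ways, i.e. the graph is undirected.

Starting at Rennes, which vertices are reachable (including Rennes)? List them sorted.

Start at Rennes.
Its neighbours: Nice, Reims, Toulouse.
Then their neighbours: Bordeaux, Dijon, Grenoble, Lyon, Marseille.
Then next layer: Nantes.
Every vertex is now reached.

Bordeaux, Dijon, Grenoble, Lyon, Marseille, Nantes, Nice, Reims, Rennes, Toulouse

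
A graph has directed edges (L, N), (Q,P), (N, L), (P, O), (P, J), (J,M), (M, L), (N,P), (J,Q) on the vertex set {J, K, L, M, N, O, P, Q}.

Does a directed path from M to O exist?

Yes

Explore from M.
Distance 1: reach L.
Distance 2: reach N.
Distance 3: reach P.
Distance 4: reach J, O.
Found O.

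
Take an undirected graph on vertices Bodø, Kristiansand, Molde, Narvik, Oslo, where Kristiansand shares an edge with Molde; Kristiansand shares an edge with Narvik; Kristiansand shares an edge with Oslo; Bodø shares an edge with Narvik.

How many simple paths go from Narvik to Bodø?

1

Narvik–Bodø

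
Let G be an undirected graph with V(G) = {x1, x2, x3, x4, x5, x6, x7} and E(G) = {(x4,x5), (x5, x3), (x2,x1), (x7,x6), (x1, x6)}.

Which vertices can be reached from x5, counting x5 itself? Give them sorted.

Start at x5.
Its neighbours: x3, x4.
Nothing further is reachable.

x3, x4, x5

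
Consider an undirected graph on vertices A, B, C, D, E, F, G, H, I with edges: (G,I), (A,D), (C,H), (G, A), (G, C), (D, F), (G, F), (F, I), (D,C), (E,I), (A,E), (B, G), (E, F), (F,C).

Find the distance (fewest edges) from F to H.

Distance 0: F.
Distance 1: C, D, E, G, I.
Distance 2: A, B, H — contains H.

2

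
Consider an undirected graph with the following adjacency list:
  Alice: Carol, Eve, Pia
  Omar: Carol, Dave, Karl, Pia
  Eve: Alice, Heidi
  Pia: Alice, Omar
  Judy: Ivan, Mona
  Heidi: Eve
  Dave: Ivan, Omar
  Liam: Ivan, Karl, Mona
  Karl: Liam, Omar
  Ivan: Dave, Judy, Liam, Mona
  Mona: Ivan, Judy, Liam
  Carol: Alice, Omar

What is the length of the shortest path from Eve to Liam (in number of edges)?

Distance 0: Eve.
Distance 1: Alice, Heidi.
Distance 2: Carol, Pia.
Distance 3: Omar.
Distance 4: Dave, Karl.
Distance 5: Ivan, Liam — contains Liam.

5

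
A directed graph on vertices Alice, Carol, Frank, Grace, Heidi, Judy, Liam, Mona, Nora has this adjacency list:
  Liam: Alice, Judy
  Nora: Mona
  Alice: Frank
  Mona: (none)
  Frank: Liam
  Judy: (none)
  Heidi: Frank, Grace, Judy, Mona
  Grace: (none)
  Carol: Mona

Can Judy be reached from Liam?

Explore from Liam.
Distance 1: reach Alice, Judy.
Found Judy.

Yes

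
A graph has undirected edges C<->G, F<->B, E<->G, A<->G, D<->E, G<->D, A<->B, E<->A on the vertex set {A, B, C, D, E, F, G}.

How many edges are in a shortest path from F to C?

Distance 0: F.
Distance 1: B.
Distance 2: A.
Distance 3: E, G.
Distance 4: C, D — contains C.

4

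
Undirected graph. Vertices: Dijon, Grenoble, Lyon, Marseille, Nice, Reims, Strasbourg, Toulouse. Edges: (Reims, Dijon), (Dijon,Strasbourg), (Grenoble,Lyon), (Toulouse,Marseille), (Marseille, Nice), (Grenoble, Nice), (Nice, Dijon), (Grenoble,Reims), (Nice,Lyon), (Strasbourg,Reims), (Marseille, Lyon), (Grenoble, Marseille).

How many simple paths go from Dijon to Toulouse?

15

Dijon–Nice–Grenoble–Lyon–Marseille–Toulouse
Dijon–Nice–Grenoble–Marseille–Toulouse
Dijon–Nice–Lyon–Grenoble–Marseille–Toulouse
Dijon–Nice–Lyon–Marseille–Toulouse
Dijon–Nice–Marseille–Toulouse
Dijon–Reims–Grenoble–Lyon–Marseille–Toulouse
Dijon–Reims–Grenoble–Lyon–Nice–Marseille–Toulouse
Dijon–Reims–Grenoble–Marseille–Toulouse
Dijon–Reims–Grenoble–Nice–Lyon–Marseille–Toulouse
Dijon–Reims–Grenoble–Nice–Marseille–Toulouse
Dijon–Strasbourg–Reims–Grenoble–Lyon–Marseille–Toulouse
Dijon–Strasbourg–Reims–Grenoble–Lyon–Nice–Marseille–Toulouse
Dijon–Strasbourg–Reims–Grenoble–Marseille–Toulouse
Dijon–Strasbourg–Reims–Grenoble–Nice–Lyon–Marseille–Toulouse
Dijon–Strasbourg–Reims–Grenoble–Nice–Marseille–Toulouse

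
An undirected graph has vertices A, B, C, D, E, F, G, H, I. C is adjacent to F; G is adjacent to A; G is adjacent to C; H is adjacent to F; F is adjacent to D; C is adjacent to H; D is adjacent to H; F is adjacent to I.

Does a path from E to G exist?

E has no edges, so nothing is reachable from it.

No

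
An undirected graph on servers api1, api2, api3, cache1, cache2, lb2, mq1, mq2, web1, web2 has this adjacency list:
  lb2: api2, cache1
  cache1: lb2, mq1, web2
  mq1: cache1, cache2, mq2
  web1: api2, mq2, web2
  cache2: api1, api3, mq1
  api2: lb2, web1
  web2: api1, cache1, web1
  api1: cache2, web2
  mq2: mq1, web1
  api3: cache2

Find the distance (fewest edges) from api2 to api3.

5

Distance 0: api2.
Distance 1: lb2, web1.
Distance 2: cache1, mq2, web2.
Distance 3: api1, mq1.
Distance 4: cache2.
Distance 5: api3 — contains api3.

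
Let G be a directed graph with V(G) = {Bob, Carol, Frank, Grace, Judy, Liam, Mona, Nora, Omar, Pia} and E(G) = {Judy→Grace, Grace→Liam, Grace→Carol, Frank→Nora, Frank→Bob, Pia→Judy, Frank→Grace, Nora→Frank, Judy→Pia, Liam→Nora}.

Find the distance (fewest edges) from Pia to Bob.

Distance 0: Pia.
Distance 1: Judy.
Distance 2: Grace.
Distance 3: Carol, Liam.
Distance 4: Nora.
Distance 5: Frank.
Distance 6: Bob — contains Bob.

6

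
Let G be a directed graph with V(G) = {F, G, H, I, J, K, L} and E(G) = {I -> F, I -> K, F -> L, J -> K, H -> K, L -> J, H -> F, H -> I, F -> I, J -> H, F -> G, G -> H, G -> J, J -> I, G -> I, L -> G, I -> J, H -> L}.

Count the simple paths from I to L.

5

I→F→G→H→L
I→F→G→J→H→L
I→F→L
I→J→H→F→L
I→J→H→L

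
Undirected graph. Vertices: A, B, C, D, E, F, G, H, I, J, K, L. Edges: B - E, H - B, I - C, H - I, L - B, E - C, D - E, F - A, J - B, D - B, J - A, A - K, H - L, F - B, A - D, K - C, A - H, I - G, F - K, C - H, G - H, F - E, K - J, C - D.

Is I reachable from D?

Explore from D.
Distance 1: reach A, B, C, E.
Distance 2: reach F, H, I, J, K, L.
Found I.

Yes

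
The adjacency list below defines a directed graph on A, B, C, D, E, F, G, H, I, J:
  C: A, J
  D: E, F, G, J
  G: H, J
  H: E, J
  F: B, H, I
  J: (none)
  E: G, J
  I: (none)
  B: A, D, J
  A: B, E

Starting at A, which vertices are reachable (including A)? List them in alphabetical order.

Start at A.
Its neighbours: B, E.
Then their neighbours: D, G, J.
Then next layer: F, H.
Then next layer: I.
Nothing further is reachable.

A, B, D, E, F, G, H, I, J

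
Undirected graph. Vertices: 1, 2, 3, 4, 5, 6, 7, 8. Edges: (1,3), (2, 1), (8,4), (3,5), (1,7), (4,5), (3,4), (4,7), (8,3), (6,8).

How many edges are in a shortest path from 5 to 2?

3

Distance 0: 5.
Distance 1: 3, 4.
Distance 2: 1, 7, 8.
Distance 3: 2, 6 — contains 2.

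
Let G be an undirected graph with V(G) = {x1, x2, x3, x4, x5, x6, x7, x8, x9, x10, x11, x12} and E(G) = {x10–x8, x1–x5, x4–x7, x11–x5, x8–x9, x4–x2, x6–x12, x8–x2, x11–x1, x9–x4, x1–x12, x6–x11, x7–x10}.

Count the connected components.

From x1: component {x1, x5, x6, x11, x12}.
From x2: component {x2, x4, x7, x8, x9, x10}.
From x3: component {x3}.
That's 3 components.

3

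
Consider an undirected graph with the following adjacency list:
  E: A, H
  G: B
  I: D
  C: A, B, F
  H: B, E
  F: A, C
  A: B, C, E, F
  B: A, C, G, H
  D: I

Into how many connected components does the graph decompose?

From A: component {A, B, C, E, F, G, H}.
From D: component {D, I}.
That's 2 components.

2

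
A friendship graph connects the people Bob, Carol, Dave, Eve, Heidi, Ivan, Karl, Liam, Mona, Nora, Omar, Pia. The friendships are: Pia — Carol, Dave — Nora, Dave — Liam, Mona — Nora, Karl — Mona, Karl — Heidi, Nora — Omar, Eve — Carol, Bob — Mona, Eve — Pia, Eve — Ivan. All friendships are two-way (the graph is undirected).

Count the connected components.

2

From Bob: component {Bob, Dave, Heidi, Karl, Liam, Mona, Nora, Omar}.
From Carol: component {Carol, Eve, Ivan, Pia}.
That's 2 components.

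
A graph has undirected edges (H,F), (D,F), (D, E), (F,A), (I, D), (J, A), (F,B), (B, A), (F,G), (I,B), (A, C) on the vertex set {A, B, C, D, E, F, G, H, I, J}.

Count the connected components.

1

From A: component {A, B, C, D, E, F, G, H, I, J}.
That's 1 component.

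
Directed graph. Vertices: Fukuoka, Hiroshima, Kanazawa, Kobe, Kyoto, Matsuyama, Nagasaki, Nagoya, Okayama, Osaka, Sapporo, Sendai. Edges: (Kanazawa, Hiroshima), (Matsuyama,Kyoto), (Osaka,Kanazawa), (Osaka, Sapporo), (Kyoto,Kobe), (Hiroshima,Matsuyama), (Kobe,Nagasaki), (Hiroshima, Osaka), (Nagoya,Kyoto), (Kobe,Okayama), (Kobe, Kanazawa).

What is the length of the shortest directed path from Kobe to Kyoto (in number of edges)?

Distance 0: Kobe.
Distance 1: Kanazawa, Nagasaki, Okayama.
Distance 2: Hiroshima.
Distance 3: Matsuyama, Osaka.
Distance 4: Kyoto, Sapporo — contains Kyoto.

4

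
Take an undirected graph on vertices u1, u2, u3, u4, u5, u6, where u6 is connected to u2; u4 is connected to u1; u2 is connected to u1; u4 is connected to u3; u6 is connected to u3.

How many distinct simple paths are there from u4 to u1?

u4–u1
u4–u3–u6–u2–u1

2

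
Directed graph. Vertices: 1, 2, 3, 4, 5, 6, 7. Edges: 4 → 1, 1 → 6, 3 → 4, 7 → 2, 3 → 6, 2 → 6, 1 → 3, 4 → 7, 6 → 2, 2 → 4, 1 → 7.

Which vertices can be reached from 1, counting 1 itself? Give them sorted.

Start at 1.
Its neighbours: 3, 6, 7.
Then their neighbours: 2, 4.
Nothing further is reachable.

1, 2, 3, 4, 6, 7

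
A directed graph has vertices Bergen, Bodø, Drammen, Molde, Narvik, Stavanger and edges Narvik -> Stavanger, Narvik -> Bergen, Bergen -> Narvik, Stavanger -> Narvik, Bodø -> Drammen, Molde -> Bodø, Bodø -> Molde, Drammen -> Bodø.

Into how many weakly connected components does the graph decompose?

From Bergen: component {Bergen, Narvik, Stavanger}.
From Bodø: component {Bodø, Drammen, Molde}.
That's 2 components.

2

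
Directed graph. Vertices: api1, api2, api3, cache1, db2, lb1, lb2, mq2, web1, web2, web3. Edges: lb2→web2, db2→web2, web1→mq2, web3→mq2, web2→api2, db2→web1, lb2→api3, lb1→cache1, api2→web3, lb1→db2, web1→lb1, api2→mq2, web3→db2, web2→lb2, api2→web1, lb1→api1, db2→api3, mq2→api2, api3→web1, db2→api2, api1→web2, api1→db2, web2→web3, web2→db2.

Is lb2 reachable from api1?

Explore from api1.
Distance 1: reach db2, web2.
Distance 2: reach api2, api3, lb2, web1, web3.
Found lb2.

Yes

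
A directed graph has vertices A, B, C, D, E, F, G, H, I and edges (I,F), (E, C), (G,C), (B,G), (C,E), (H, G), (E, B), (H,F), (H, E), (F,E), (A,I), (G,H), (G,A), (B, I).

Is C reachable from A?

Explore from A.
Distance 1: reach I.
Distance 2: reach F.
Distance 3: reach E.
Distance 4: reach B, C.
Found C.

Yes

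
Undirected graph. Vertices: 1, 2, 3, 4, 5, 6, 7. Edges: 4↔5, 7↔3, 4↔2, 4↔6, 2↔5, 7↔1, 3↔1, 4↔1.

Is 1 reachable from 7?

Yes

Explore from 7.
Distance 1: reach 1, 3.
Found 1.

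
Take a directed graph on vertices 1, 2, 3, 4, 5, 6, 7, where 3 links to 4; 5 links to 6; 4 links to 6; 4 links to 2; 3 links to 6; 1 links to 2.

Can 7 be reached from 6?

6 has no outgoing edges, so nothing is reachable from it.

No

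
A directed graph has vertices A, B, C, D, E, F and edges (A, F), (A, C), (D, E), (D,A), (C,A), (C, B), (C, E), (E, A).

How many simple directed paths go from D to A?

D→A
D→E→A

2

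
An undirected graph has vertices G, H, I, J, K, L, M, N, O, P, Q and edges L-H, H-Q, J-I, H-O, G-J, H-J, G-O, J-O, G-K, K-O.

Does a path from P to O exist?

No

P has no edges, so nothing is reachable from it.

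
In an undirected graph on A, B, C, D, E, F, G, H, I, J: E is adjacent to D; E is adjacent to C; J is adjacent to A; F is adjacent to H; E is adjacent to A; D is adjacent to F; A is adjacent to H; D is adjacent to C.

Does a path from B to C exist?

No

B has no edges, so nothing is reachable from it.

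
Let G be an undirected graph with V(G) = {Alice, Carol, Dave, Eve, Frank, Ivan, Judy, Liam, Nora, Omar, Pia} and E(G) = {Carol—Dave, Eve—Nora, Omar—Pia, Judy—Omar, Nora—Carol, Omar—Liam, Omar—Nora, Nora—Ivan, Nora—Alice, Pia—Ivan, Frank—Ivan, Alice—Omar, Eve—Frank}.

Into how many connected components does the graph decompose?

From Alice: component {Alice, Carol, Dave, Eve, Frank, Ivan, Judy, Liam, Nora, Omar, Pia}.
That's 1 component.

1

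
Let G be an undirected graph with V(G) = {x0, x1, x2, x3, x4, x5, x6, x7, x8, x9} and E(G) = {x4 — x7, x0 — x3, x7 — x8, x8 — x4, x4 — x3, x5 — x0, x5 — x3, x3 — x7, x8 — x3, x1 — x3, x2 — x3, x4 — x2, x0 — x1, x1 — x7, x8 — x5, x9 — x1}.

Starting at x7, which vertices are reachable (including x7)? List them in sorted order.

x0, x1, x2, x3, x4, x5, x7, x8, x9

Start at x7.
Its neighbours: x1, x3, x4, x8.
Then their neighbours: x0, x2, x5, x9.
Nothing further is reachable.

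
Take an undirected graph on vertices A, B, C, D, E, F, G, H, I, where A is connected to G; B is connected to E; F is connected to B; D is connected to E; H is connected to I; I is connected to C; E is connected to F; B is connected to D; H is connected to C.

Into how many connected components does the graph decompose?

3

From A: component {A, G}.
From B: component {B, D, E, F}.
From C: component {C, H, I}.
That's 3 components.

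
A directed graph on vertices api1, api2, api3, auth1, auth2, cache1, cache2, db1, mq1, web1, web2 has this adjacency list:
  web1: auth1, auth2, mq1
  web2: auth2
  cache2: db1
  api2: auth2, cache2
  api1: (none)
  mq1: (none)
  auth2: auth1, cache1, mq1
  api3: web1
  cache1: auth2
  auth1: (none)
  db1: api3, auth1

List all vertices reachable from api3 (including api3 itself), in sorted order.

Start at api3.
Its neighbours: web1.
Then their neighbours: auth1, auth2, mq1.
Then next layer: cache1.
Nothing further is reachable.

api3, auth1, auth2, cache1, mq1, web1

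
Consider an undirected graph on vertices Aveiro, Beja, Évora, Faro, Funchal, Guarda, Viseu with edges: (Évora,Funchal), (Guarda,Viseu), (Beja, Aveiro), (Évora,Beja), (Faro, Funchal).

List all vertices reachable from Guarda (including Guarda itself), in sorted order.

Start at Guarda.
Its neighbours: Viseu.
Nothing further is reachable.

Guarda, Viseu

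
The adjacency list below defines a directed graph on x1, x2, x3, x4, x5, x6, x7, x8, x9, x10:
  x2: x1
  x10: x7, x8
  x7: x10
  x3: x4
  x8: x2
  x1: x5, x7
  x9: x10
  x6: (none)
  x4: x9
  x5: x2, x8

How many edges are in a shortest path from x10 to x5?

Distance 0: x10.
Distance 1: x7, x8.
Distance 2: x2.
Distance 3: x1.
Distance 4: x5 — contains x5.

4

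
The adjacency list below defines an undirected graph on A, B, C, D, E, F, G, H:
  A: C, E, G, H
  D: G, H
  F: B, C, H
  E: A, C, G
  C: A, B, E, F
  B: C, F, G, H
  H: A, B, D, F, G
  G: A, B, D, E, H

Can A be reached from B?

Yes

Explore from B.
Distance 1: reach C, F, G, H.
Distance 2: reach A, D, E.
Found A.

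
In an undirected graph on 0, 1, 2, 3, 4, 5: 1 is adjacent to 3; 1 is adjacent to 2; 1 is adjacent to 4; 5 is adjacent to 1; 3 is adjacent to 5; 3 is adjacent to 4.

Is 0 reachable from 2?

No

Explore from 2.
Distance 1: reach 1.
Distance 2: reach 3, 4, 5.
The search is exhausted without reaching 0; it lies in a different component.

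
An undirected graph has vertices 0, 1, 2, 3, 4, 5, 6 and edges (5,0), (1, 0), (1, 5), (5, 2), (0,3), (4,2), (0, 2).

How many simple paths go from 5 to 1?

5–0–1
5–1
5–2–0–1

3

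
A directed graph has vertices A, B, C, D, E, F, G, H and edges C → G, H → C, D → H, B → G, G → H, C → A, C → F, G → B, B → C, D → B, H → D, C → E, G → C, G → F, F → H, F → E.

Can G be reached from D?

Explore from D.
Distance 1: reach B, H.
Distance 2: reach C, G.
Found G.

Yes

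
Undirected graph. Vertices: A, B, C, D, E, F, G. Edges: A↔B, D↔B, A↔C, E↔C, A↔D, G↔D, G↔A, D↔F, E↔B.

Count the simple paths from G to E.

7

G–A–B–E
G–A–C–E
G–A–D–B–E
G–D–A–B–E
G–D–A–C–E
G–D–B–A–C–E
G–D–B–E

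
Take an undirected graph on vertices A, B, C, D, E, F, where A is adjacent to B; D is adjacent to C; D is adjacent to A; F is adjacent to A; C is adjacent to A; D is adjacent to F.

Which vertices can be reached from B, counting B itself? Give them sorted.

Start at B.
Its neighbours: A.
Then their neighbours: C, D, F.
Nothing further is reachable.

A, B, C, D, F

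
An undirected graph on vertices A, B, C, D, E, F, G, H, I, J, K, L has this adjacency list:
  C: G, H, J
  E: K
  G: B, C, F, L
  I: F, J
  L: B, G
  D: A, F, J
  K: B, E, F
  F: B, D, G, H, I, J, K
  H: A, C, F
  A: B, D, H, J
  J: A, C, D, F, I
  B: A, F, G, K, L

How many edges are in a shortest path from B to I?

2

Distance 0: B.
Distance 1: A, F, G, K, L.
Distance 2: C, D, E, H, I, J — contains I.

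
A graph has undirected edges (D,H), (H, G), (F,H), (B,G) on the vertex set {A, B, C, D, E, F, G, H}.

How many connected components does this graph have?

From A: component {A}.
From B: component {B, D, F, G, H}.
From C: component {C}.
From E: component {E}.
That's 4 components.

4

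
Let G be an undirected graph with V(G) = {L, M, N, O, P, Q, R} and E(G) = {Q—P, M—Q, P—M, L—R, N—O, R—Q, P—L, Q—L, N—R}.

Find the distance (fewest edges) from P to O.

4

Distance 0: P.
Distance 1: L, M, Q.
Distance 2: R.
Distance 3: N.
Distance 4: O — contains O.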